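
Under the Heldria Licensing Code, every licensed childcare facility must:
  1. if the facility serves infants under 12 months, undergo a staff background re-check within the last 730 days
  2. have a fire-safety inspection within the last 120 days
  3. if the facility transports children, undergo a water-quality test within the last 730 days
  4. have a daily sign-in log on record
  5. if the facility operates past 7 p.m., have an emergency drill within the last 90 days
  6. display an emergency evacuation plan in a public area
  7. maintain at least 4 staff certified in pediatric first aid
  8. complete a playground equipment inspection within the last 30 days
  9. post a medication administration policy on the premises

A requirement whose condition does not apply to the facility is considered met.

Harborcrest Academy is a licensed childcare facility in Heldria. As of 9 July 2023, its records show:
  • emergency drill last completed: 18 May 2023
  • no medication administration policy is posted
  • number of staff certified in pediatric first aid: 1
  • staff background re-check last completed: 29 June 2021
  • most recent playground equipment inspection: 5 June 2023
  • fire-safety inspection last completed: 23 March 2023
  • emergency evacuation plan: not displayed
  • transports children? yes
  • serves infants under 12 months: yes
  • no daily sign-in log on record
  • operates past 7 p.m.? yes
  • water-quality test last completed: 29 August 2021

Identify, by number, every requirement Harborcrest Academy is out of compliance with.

1, 4, 6, 7, 8, 9

1. condition 'serves infants under 12 months' holds; staff background re-check 740 days ago vs limit 730 → not met
2. fire-safety inspection 108 days ago vs limit 120 → met
3. condition 'transports children' holds; water-quality test 679 days ago vs limit 730 → met
4. daily sign-in log absent → not met
5. condition 'operates past 7 p.m.' holds; emergency drill 52 days ago vs limit 90 → met
6. emergency evacuation plan absent → not met
7. staff certified in pediatric first aid 1 < 4 → not met
8. playground equipment inspection 34 days ago vs limit 30 → not met
9. medication administration policy absent → not met
Not met: 1, 4, 6, 7, 8, 9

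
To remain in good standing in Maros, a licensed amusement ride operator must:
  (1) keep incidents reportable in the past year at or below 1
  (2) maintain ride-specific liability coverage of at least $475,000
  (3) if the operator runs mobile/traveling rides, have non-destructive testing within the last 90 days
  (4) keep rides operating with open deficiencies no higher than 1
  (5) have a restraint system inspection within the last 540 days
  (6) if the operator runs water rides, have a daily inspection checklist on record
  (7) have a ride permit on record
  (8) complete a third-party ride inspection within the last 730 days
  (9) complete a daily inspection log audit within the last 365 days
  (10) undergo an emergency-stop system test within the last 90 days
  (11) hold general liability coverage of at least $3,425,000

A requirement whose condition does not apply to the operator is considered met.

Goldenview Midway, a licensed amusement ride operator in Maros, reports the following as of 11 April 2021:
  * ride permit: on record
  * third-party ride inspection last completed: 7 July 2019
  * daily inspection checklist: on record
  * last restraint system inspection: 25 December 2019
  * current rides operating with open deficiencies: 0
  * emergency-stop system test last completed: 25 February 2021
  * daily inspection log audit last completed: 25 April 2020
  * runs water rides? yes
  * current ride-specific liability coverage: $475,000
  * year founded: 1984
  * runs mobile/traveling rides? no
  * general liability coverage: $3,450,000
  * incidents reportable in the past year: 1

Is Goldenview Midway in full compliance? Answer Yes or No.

Yes

1. incidents reportable in the past year 1 ≤ 1 → met
2. ride-specific liability coverage $475,000 ≥ $475,000 → met
3. condition 'runs mobile/traveling rides' does not hold → requirement n/a → met
4. rides operating with open deficiencies 0 ≤ 1 → met
5. restraint system inspection 473 days ago vs limit 540 → met
6. condition 'runs water rides' holds; daily inspection checklist present → met
7. ride permit present → met
8. third-party ride inspection 644 days ago vs limit 730 → met
9. daily inspection log audit 351 days ago vs limit 365 → met
10. emergency-stop system test 45 days ago vs limit 90 → met
11. general liability coverage $3,450,000 ≥ $3,425,000 → met
All met.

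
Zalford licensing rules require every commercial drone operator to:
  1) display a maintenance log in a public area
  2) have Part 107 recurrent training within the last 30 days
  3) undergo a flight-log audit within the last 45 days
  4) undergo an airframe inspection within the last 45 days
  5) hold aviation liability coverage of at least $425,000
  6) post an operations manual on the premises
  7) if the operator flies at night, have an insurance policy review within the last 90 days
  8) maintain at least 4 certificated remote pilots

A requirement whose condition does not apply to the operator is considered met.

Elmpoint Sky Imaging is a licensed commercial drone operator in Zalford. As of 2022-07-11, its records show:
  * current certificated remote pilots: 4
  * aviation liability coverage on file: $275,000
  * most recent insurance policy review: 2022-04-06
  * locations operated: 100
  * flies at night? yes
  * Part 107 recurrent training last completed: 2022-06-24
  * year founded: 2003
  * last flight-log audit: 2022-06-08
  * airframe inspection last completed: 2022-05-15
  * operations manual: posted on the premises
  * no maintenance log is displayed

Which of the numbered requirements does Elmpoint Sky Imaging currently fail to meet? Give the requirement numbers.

1, 4, 5, 7

1. maintenance log absent → not met
2. Part 107 recurrent training 17 days ago vs limit 30 → met
3. flight-log audit 33 days ago vs limit 45 → met
4. airframe inspection 57 days ago vs limit 45 → not met
5. aviation liability coverage $275,000 < $425,000 → not met
6. operations manual present → met
7. condition 'flies at night' holds; insurance policy review 96 days ago vs limit 90 → not met
8. certificated remote pilots 4 ≥ 4 → met
Not met: 1, 4, 5, 7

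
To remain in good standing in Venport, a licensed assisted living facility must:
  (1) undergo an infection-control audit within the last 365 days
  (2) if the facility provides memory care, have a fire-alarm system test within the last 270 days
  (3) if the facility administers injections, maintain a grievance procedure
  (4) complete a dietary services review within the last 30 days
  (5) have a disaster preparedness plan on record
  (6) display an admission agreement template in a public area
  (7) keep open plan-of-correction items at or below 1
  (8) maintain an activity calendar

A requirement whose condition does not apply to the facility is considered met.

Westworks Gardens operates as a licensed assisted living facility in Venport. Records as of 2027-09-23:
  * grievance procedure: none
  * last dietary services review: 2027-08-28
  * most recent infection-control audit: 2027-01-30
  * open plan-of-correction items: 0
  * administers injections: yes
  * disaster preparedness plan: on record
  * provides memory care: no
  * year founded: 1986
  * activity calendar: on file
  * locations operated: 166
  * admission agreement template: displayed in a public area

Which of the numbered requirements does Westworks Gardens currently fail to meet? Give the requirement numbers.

1. infection-control audit 236 days ago vs limit 365 → met
2. condition 'provides memory care' does not hold → requirement n/a → met
3. condition 'administers injections' holds; grievance procedure absent → not met
4. dietary services review 26 days ago vs limit 30 → met
5. disaster preparedness plan present → met
6. admission agreement template present → met
7. open plan-of-correction items 0 ≤ 1 → met
8. activity calendar present → met
Not met: 3

3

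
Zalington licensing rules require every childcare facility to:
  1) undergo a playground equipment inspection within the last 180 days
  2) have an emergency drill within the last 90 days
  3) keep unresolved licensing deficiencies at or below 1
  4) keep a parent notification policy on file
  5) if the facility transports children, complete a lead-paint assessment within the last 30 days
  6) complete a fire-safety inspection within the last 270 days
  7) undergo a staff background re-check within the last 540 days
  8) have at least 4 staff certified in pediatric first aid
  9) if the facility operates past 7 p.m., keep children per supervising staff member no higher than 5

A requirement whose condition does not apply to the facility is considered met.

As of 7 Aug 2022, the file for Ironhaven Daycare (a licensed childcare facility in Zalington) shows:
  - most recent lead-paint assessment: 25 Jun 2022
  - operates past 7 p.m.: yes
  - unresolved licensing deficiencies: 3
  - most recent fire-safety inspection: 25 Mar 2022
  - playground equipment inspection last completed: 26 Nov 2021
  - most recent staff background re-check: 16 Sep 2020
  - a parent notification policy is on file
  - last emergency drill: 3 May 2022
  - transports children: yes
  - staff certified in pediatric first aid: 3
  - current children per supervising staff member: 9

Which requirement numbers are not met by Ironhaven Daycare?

1, 2, 3, 5, 7, 8, 9

1. playground equipment inspection 254 days ago vs limit 180 → not met
2. emergency drill 96 days ago vs limit 90 → not met
3. unresolved licensing deficiencies 3 > 1 → not met
4. parent notification policy present → met
5. condition 'transports children' holds; lead-paint assessment 43 days ago vs limit 30 → not met
6. fire-safety inspection 135 days ago vs limit 270 → met
7. staff background re-check 690 days ago vs limit 540 → not met
8. staff certified in pediatric first aid 3 < 4 → not met
9. condition 'operates past 7 p.m.' holds; children per supervising staff member 9 > 5 → not met
Not met: 1, 2, 3, 5, 7, 8, 9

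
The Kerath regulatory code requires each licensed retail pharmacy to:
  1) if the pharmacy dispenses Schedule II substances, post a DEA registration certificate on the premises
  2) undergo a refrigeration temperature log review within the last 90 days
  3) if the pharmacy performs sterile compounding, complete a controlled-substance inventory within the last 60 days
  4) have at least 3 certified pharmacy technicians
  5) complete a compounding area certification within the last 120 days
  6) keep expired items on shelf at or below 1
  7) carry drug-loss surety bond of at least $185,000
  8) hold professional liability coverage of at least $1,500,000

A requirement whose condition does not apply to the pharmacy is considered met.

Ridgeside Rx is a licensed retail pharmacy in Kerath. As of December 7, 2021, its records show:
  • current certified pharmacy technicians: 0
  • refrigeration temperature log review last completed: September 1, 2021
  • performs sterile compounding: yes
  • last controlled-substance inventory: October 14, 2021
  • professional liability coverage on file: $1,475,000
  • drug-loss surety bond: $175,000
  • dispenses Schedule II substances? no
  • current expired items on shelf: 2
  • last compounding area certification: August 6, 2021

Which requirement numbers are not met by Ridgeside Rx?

1. condition 'dispenses Schedule II substances' does not hold → requirement n/a → met
2. refrigeration temperature log review 97 days ago vs limit 90 → not met
3. condition 'performs sterile compounding' holds; controlled-substance inventory 54 days ago vs limit 60 → met
4. certified pharmacy technicians 0 < 3 → not met
5. compounding area certification 123 days ago vs limit 120 → not met
6. expired items on shelf 2 > 1 → not met
7. drug-loss surety bond $175,000 < $185,000 → not met
8. professional liability coverage $1,475,000 < $1,500,000 → not met
Not met: 2, 4, 5, 6, 7, 8

2, 4, 5, 6, 7, 8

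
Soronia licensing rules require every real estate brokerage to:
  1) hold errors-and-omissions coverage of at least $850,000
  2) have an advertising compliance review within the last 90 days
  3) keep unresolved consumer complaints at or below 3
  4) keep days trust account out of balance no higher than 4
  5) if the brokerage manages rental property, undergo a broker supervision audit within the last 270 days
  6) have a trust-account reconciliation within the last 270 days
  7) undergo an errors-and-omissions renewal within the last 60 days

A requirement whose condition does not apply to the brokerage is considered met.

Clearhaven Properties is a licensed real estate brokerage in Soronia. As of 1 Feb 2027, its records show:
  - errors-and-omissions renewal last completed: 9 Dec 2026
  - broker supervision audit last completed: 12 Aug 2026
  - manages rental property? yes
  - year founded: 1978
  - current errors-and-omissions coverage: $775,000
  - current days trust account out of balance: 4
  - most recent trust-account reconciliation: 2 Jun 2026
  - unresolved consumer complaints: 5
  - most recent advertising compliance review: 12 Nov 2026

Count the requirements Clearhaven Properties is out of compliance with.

1. errors-and-omissions coverage $775,000 < $850,000 → not met
2. advertising compliance review 81 days ago vs limit 90 → met
3. unresolved consumer complaints 5 > 3 → not met
4. days trust account out of balance 4 ≤ 4 → met
5. condition 'manages rental property' holds; broker supervision audit 173 days ago vs limit 270 → met
6. trust-account reconciliation 244 days ago vs limit 270 → met
7. errors-and-omissions renewal 54 days ago vs limit 60 → met
Not met: 2 of 7

2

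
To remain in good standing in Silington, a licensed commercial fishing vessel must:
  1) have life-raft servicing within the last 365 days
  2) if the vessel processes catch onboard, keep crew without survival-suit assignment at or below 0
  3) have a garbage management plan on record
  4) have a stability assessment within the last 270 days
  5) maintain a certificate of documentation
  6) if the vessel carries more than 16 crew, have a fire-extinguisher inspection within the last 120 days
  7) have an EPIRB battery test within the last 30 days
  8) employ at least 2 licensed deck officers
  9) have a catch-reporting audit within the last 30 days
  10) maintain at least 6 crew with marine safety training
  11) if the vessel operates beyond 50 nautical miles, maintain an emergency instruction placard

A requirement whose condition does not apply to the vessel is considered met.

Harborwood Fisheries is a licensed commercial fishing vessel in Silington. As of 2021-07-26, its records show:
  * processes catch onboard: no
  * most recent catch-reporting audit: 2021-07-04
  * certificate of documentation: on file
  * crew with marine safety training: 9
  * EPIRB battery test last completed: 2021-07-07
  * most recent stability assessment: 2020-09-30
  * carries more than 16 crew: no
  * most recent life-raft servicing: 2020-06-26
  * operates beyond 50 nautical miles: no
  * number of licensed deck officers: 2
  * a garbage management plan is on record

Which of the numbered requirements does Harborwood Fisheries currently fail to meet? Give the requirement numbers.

1, 4

1. life-raft servicing 395 days ago vs limit 365 → not met
2. condition 'processes catch onboard' does not hold → requirement n/a → met
3. garbage management plan present → met
4. stability assessment 299 days ago vs limit 270 → not met
5. certificate of documentation present → met
6. condition 'carries more than 16 crew' does not hold → requirement n/a → met
7. EPIRB battery test 19 days ago vs limit 30 → met
8. licensed deck officers 2 ≥ 2 → met
9. catch-reporting audit 22 days ago vs limit 30 → met
10. crew with marine safety training 9 ≥ 6 → met
11. condition 'operates beyond 50 nautical miles' does not hold → requirement n/a → met
Not met: 1, 4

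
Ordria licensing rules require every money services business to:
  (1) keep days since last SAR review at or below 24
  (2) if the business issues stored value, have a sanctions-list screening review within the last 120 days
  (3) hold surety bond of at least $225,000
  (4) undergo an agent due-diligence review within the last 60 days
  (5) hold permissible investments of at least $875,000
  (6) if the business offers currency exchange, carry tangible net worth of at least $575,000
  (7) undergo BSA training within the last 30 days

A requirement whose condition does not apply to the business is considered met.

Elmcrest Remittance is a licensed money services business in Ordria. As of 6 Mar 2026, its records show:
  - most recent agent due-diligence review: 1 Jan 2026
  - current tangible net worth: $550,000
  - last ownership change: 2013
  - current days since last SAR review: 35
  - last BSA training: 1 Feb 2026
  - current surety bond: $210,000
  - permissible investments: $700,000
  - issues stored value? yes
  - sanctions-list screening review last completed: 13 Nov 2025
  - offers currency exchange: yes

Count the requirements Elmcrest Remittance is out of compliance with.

1. days since last SAR review 35 > 24 → not met
2. condition 'issues stored value' holds; sanctions-list screening review 113 days ago vs limit 120 → met
3. surety bond $210,000 < $225,000 → not met
4. agent due-diligence review 64 days ago vs limit 60 → not met
5. permissible investments $700,000 < $875,000 → not met
6. condition 'offers currency exchange' holds; tangible net worth $550,000 < $575,000 → not met
7. BSA training 33 days ago vs limit 30 → not met
Not met: 6 of 7

6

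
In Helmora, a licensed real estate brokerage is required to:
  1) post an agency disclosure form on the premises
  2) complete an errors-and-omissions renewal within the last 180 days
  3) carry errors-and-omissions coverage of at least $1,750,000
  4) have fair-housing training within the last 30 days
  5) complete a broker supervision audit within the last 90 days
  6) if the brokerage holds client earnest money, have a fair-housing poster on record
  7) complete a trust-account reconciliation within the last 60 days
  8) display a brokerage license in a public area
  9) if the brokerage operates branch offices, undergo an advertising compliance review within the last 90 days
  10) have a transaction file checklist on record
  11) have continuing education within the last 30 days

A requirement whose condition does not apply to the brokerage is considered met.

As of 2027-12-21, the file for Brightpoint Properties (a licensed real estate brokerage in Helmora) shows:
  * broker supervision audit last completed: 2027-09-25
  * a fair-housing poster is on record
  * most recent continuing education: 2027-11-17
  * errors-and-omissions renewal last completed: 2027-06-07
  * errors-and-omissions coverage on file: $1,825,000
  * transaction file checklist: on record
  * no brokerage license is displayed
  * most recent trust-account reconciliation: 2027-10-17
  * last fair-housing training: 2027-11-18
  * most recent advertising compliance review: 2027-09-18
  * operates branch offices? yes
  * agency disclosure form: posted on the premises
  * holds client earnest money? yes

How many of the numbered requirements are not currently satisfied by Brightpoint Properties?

1. agency disclosure form present → met
2. errors-and-omissions renewal 197 days ago vs limit 180 → not met
3. errors-and-omissions coverage $1,825,000 ≥ $1,750,000 → met
4. fair-housing training 33 days ago vs limit 30 → not met
5. broker supervision audit 87 days ago vs limit 90 → met
6. condition 'holds client earnest money' holds; fair-housing poster present → met
7. trust-account reconciliation 65 days ago vs limit 60 → not met
8. brokerage license absent → not met
9. condition 'operates branch offices' holds; advertising compliance review 94 days ago vs limit 90 → not met
10. transaction file checklist present → met
11. continuing education 34 days ago vs limit 30 → not met
Not met: 6 of 11

6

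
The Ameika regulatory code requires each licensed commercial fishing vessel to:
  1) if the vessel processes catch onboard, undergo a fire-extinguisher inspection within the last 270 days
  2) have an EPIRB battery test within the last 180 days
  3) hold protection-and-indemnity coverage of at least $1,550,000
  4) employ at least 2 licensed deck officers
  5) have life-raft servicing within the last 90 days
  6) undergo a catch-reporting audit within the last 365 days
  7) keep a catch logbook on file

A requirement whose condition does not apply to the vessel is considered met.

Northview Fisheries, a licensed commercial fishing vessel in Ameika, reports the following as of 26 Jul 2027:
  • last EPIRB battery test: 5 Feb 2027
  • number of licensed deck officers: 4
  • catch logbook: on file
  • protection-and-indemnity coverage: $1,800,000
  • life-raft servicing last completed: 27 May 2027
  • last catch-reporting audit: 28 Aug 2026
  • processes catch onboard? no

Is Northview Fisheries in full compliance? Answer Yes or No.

Yes

1. condition 'processes catch onboard' does not hold → requirement n/a → met
2. EPIRB battery test 171 days ago vs limit 180 → met
3. protection-and-indemnity coverage $1,800,000 ≥ $1,550,000 → met
4. licensed deck officers 4 ≥ 2 → met
5. life-raft servicing 60 days ago vs limit 90 → met
6. catch-reporting audit 332 days ago vs limit 365 → met
7. catch logbook present → met
All met.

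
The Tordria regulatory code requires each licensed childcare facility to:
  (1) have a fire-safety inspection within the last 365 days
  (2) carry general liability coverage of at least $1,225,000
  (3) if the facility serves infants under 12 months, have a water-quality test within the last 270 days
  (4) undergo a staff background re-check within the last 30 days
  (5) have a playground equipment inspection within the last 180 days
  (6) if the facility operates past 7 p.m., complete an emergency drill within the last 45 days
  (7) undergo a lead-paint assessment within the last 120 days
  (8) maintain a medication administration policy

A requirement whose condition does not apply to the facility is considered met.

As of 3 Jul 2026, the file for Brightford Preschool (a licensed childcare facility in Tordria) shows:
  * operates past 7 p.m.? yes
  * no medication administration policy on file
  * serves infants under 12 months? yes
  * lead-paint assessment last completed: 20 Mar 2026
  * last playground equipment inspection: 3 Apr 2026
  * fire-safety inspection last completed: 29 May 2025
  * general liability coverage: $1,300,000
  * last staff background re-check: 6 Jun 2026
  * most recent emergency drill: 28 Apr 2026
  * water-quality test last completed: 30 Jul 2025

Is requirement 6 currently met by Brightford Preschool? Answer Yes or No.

No

6. condition 'operates past 7 p.m.' holds; emergency drill 66 days ago vs limit 45 → not met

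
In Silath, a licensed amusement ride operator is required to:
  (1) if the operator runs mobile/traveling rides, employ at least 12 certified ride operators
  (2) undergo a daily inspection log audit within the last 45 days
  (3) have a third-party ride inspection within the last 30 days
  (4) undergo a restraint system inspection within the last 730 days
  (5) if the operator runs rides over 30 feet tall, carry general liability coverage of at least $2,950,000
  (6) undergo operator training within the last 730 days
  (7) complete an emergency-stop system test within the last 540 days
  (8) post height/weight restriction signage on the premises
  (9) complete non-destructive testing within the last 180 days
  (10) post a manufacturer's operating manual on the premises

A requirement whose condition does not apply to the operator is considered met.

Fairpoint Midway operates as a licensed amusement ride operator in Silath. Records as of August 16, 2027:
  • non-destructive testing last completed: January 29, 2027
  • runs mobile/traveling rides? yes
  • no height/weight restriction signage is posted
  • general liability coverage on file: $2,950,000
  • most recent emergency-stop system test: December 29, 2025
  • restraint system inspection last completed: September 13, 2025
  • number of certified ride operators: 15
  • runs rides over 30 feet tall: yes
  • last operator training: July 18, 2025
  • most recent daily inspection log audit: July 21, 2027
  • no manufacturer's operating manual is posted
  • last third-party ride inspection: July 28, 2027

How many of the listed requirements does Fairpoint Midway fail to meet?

5

1. condition 'runs mobile/traveling rides' holds; certified ride operators 15 ≥ 12 → met
2. daily inspection log audit 26 days ago vs limit 45 → met
3. third-party ride inspection 19 days ago vs limit 30 → met
4. restraint system inspection 702 days ago vs limit 730 → met
5. condition 'runs rides over 30 feet tall' holds; general liability coverage $2,950,000 ≥ $2,950,000 → met
6. operator training 759 days ago vs limit 730 → not met
7. emergency-stop system test 595 days ago vs limit 540 → not met
8. height/weight restriction signage absent → not met
9. non-destructive testing 199 days ago vs limit 180 → not met
10. manufacturer's operating manual absent → not met
Not met: 5 of 10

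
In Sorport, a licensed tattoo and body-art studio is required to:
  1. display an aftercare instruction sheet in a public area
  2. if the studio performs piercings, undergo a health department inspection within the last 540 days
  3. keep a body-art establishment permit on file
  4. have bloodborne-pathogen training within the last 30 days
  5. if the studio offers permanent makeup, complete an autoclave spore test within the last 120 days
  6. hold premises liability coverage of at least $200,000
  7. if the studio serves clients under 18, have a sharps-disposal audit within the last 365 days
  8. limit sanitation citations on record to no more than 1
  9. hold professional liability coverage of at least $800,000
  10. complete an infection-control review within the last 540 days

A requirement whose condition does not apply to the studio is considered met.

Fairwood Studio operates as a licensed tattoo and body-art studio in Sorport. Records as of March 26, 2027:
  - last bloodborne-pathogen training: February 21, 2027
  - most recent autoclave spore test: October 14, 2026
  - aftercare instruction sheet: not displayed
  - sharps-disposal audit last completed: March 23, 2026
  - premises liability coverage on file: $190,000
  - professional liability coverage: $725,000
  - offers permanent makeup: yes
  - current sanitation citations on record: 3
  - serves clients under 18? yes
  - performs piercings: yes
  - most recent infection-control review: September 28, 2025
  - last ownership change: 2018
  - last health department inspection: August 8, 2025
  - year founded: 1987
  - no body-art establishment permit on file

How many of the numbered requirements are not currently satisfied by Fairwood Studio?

1. aftercare instruction sheet absent → not met
2. condition 'performs piercings' holds; health department inspection 595 days ago vs limit 540 → not met
3. body-art establishment permit absent → not met
4. bloodborne-pathogen training 33 days ago vs limit 30 → not met
5. condition 'offers permanent makeup' holds; autoclave spore test 163 days ago vs limit 120 → not met
6. premises liability coverage $190,000 < $200,000 → not met
7. condition 'serves clients under 18' holds; sharps-disposal audit 368 days ago vs limit 365 → not met
8. sanitation citations on record 3 > 1 → not met
9. professional liability coverage $725,000 < $800,000 → not met
10. infection-control review 544 days ago vs limit 540 → not met
Not met: 10 of 10

10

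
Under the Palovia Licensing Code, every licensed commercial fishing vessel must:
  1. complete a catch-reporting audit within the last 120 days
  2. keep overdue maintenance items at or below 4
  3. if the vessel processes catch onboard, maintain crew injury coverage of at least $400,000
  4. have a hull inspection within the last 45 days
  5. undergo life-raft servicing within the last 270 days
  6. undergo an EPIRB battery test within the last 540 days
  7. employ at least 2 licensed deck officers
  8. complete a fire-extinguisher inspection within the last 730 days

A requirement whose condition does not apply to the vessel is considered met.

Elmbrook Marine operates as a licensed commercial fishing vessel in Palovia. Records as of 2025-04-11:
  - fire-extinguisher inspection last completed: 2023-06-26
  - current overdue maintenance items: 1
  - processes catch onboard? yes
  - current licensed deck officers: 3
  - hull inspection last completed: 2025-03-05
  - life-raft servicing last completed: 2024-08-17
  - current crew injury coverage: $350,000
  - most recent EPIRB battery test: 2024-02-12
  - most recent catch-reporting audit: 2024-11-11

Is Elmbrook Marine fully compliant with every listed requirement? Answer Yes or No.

No

1. catch-reporting audit 151 days ago vs limit 120 → not met
2. overdue maintenance items 1 ≤ 4 → met
3. condition 'processes catch onboard' holds; crew injury coverage $350,000 < $400,000 → not met
4. hull inspection 37 days ago vs limit 45 → met
5. life-raft servicing 237 days ago vs limit 270 → met
6. EPIRB battery test 424 days ago vs limit 540 → met
7. licensed deck officers 3 ≥ 2 → met
8. fire-extinguisher inspection 655 days ago vs limit 730 → met
Not met: 1, 3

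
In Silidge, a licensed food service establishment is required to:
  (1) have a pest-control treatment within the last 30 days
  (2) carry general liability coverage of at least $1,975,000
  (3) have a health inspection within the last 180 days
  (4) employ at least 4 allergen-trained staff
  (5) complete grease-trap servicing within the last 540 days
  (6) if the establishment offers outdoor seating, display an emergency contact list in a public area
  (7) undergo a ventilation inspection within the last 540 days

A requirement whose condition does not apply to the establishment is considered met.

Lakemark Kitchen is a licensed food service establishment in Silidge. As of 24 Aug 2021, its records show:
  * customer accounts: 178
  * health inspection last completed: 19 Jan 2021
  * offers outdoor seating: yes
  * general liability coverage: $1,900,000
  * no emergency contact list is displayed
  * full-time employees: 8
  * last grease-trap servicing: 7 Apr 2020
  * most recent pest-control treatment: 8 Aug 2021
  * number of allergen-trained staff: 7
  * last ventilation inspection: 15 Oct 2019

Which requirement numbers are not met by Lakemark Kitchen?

2, 3, 6, 7

1. pest-control treatment 16 days ago vs limit 30 → met
2. general liability coverage $1,900,000 < $1,975,000 → not met
3. health inspection 217 days ago vs limit 180 → not met
4. allergen-trained staff 7 ≥ 4 → met
5. grease-trap servicing 504 days ago vs limit 540 → met
6. condition 'offers outdoor seating' holds; emergency contact list absent → not met
7. ventilation inspection 679 days ago vs limit 540 → not met
Not met: 2, 3, 6, 7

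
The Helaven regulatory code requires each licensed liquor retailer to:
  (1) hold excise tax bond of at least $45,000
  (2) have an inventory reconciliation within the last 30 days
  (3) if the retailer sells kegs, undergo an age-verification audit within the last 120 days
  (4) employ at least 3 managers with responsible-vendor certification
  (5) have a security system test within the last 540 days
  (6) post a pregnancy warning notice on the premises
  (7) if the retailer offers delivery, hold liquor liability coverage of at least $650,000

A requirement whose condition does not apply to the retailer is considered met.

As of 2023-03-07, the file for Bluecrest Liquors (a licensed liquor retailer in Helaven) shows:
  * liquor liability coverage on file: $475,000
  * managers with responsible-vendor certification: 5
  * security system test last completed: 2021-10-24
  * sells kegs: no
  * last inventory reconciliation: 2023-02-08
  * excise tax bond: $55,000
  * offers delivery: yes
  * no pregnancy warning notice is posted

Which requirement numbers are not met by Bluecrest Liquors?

6, 7

1. excise tax bond $55,000 ≥ $45,000 → met
2. inventory reconciliation 27 days ago vs limit 30 → met
3. condition 'sells kegs' does not hold → requirement n/a → met
4. managers with responsible-vendor certification 5 ≥ 3 → met
5. security system test 499 days ago vs limit 540 → met
6. pregnancy warning notice absent → not met
7. condition 'offers delivery' holds; liquor liability coverage $475,000 < $650,000 → not met
Not met: 6, 7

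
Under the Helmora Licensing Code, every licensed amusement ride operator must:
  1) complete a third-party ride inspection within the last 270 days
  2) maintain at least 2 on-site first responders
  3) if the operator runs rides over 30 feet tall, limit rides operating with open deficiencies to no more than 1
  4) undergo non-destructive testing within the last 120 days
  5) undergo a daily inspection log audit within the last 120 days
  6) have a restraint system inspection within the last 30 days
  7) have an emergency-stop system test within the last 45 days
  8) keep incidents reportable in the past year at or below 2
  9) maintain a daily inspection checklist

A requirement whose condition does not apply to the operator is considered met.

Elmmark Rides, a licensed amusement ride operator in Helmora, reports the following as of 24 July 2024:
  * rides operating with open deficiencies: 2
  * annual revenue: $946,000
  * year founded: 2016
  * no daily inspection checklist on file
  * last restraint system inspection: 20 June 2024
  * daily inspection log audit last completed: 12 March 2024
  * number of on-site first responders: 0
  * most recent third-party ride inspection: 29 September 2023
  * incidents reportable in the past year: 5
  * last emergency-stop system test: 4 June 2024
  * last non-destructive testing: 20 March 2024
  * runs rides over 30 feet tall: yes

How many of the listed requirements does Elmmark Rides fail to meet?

9

1. third-party ride inspection 299 days ago vs limit 270 → not met
2. on-site first responders 0 < 2 → not met
3. condition 'runs rides over 30 feet tall' holds; rides operating with open deficiencies 2 > 1 → not met
4. non-destructive testing 126 days ago vs limit 120 → not met
5. daily inspection log audit 134 days ago vs limit 120 → not met
6. restraint system inspection 34 days ago vs limit 30 → not met
7. emergency-stop system test 50 days ago vs limit 45 → not met
8. incidents reportable in the past year 5 > 2 → not met
9. daily inspection checklist absent → not met
Not met: 9 of 9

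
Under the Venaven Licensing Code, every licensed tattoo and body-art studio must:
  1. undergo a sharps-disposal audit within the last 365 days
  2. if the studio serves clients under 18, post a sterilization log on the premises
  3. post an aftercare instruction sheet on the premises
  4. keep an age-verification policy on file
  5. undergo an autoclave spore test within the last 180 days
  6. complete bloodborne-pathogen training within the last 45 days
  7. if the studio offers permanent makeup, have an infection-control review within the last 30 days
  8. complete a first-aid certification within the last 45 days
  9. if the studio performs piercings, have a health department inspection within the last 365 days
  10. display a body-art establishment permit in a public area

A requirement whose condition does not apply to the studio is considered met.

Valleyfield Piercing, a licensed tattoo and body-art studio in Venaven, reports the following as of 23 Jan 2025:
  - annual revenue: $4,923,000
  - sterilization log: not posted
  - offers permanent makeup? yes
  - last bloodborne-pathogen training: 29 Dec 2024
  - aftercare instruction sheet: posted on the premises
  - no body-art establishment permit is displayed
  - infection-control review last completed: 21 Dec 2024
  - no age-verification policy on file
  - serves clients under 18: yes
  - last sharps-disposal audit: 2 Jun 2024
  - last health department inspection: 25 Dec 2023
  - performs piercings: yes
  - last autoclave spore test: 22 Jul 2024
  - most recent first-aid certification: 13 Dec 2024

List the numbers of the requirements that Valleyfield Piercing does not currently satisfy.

1. sharps-disposal audit 235 days ago vs limit 365 → met
2. condition 'serves clients under 18' holds; sterilization log absent → not met
3. aftercare instruction sheet present → met
4. age-verification policy absent → not met
5. autoclave spore test 185 days ago vs limit 180 → not met
6. bloodborne-pathogen training 25 days ago vs limit 45 → met
7. condition 'offers permanent makeup' holds; infection-control review 33 days ago vs limit 30 → not met
8. first-aid certification 41 days ago vs limit 45 → met
9. condition 'performs piercings' holds; health department inspection 395 days ago vs limit 365 → not met
10. body-art establishment permit absent → not met
Not met: 2, 4, 5, 7, 9, 10

2, 4, 5, 7, 9, 10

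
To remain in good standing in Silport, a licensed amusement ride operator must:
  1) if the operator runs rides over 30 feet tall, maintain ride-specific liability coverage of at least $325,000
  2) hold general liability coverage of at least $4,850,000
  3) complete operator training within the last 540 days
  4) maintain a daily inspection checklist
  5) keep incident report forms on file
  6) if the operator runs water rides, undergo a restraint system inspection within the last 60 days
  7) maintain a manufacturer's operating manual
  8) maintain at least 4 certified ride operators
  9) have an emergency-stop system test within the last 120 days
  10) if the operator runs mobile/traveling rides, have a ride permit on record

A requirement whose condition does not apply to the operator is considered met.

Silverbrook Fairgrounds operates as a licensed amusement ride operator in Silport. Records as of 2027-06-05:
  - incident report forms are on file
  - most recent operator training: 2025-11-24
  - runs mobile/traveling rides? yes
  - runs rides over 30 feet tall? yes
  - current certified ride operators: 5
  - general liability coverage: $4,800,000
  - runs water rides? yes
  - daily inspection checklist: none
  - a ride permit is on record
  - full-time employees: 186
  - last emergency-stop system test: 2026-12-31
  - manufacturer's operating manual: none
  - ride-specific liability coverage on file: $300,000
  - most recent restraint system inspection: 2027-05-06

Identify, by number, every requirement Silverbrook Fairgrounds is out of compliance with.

1. condition 'runs rides over 30 feet tall' holds; ride-specific liability coverage $300,000 < $325,000 → not met
2. general liability coverage $4,800,000 < $4,850,000 → not met
3. operator training 558 days ago vs limit 540 → not met
4. daily inspection checklist absent → not met
5. incident report forms present → met
6. condition 'runs water rides' holds; restraint system inspection 30 days ago vs limit 60 → met
7. manufacturer's operating manual absent → not met
8. certified ride operators 5 ≥ 4 → met
9. emergency-stop system test 156 days ago vs limit 120 → not met
10. condition 'runs mobile/traveling rides' holds; ride permit present → met
Not met: 1, 2, 3, 4, 7, 9

1, 2, 3, 4, 7, 9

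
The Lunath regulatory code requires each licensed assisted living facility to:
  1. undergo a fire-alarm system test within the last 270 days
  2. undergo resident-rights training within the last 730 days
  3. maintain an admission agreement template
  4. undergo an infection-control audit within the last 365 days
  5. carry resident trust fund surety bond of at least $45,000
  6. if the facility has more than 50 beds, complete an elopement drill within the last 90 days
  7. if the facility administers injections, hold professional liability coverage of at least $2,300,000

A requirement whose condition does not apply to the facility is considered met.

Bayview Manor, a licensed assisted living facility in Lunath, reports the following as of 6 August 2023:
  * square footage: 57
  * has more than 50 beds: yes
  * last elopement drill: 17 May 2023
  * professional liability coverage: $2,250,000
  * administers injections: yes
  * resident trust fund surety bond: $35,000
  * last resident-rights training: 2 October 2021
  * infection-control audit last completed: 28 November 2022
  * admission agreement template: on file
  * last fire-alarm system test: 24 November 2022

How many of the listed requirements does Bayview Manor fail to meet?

1. fire-alarm system test 255 days ago vs limit 270 → met
2. resident-rights training 673 days ago vs limit 730 → met
3. admission agreement template present → met
4. infection-control audit 251 days ago vs limit 365 → met
5. resident trust fund surety bond $35,000 < $45,000 → not met
6. condition 'has more than 50 beds' holds; elopement drill 81 days ago vs limit 90 → met
7. condition 'administers injections' holds; professional liability coverage $2,250,000 < $2,300,000 → not met
Not met: 2 of 7

2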